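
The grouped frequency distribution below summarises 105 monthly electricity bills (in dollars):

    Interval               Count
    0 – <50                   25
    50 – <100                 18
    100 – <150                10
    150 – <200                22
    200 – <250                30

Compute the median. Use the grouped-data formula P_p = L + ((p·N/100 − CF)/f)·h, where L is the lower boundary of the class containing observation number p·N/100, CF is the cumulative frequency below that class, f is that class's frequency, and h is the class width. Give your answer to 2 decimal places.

N = 105; target position k = 50/100 · 105 = 52.5.
Cumulative frequencies: 25, 43, 53, 75, 105.
Observation 52.5 falls in the class 100 – <150.
L = 100, CF = 43, f = 10, h = 50.
P50 = 100 + ((52.5 − 43)/10)·50 = 100 + 47.5 = 147.5.

147.50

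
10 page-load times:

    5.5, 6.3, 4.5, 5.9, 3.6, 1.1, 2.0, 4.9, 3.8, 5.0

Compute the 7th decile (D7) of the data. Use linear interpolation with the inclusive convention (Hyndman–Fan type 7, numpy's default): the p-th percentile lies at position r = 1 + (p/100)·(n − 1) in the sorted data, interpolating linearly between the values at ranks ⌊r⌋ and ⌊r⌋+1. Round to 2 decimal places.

Sorted: 1.1, 2.0, 3.6, 3.8, 4.5, 4.9, 5.0, 5.5, 5.9, 6.3.
n = 10.
r = 1 + (70/100)·(10 − 1) = 1 + 6.3 = 7.3.
Rank 7 is 5.0 and rank 8 is 5.5.
Interpolate: 5.0 + 0.3·(5.5 − 5.0) = 5.0 + 0.3·0.5 = 5.15.

5.15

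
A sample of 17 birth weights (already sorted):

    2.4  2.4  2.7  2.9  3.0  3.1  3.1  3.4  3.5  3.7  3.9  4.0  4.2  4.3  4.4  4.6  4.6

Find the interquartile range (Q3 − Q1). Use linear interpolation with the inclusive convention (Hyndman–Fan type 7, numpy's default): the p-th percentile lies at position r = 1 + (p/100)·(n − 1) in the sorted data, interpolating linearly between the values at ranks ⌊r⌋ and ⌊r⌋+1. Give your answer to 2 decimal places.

1.20

n = 17.
P25: r = 5 (integer) → 3.
P75: r = 13 (integer) → 4.2.
Difference: 4.2 − 3 = 1.2.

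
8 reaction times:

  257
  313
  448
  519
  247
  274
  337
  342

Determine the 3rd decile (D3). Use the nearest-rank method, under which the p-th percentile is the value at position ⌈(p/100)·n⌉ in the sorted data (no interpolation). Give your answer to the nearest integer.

Sorted: 247, 257, 274, 313, 337, 342, 448, 519.
n = 8.
Position = ⌈30/100 · 8⌉ = ⌈2.4⌉ = 3.
The value at rank 3 is 274.

274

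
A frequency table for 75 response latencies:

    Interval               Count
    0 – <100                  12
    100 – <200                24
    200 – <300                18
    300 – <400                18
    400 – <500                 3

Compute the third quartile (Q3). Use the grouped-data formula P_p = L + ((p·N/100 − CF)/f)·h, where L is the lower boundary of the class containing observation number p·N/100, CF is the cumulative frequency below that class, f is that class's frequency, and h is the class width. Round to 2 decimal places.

N = 75; target position k = 75/100 · 75 = 56.25.
Cumulative frequencies: 12, 36, 54, 72, 75.
Observation 56.25 falls in the class 300 – <400.
L = 300, CF = 54, f = 18, h = 100.
P75 = 300 + ((56.25 − 54)/18)·100 = 300 + 12.5 = 312.5.

312.50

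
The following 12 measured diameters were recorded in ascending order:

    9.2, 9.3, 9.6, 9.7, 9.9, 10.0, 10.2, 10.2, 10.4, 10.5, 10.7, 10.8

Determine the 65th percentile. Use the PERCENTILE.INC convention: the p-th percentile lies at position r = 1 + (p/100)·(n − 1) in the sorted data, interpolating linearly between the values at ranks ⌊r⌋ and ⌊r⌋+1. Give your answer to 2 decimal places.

n = 12.
r = 1 + (65/100)·(12 − 1) = 1 + 7.15 = 8.15.
Rank 8 is 10.2 and rank 9 is 10.4.
Interpolate: 10.2 + 0.15·(10.4 − 10.2) = 10.2 + 0.15·0.2 = 10.23.

10.23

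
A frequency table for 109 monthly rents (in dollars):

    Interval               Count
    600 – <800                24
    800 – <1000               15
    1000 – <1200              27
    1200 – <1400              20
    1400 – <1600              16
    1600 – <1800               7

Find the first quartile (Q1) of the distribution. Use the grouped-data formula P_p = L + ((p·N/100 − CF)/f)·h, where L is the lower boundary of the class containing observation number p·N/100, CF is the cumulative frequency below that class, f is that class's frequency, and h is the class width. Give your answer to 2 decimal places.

N = 109; target position k = 25/100 · 109 = 27.25.
Cumulative frequencies: 24, 39, 66, 86, 102, 109.
Observation 27.25 falls in the class 800 – <1000.
L = 800, CF = 24, f = 15, h = 200.
P25 = 800 + ((27.25 − 24)/15)·200 = 800 + 43.3333 = 843.333.

843.33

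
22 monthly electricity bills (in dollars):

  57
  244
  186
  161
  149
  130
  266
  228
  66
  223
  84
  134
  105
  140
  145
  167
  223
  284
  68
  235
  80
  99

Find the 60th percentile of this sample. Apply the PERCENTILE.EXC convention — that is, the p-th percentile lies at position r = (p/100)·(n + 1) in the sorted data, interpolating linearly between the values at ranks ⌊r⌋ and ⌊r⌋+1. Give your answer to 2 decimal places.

Sorted: 57, 66, 68, 80, 84, 99, 105, 130, 134, 140, 145, 149, 161, 167, 186, 223, 223, 228, 235, 244, 266, 284.
n = 22.
r = (60/100)·(22 + 1) = 13.8.
Rank 13 is 161 and rank 14 is 167.
Interpolate: 161 + 0.8·(167 − 161) = 161 + 0.8·6 = 165.8.

165.80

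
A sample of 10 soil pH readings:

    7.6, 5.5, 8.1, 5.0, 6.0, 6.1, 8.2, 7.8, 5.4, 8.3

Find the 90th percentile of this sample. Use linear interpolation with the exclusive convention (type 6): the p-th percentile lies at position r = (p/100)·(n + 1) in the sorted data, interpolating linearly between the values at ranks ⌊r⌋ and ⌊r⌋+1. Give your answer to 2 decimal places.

8.29

Sorted: 5.0, 5.4, 5.5, 6.0, 6.1, 7.6, 7.8, 8.1, 8.2, 8.3.
n = 10.
r = (90/100)·(10 + 1) = 9.9.
Rank 9 is 8.2 and rank 10 is 8.3.
Interpolate: 8.2 + 0.9·(8.3 − 8.2) = 8.2 + 0.9·0.1 = 8.29.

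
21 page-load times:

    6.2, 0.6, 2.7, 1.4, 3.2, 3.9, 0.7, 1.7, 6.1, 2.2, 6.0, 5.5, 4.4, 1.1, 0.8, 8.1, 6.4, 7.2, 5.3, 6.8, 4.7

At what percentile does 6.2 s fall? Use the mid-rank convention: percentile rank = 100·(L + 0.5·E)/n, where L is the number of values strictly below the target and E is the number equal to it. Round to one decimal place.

Sorted: 0.6, 0.7, 0.8, 1.1, 1.4, 1.7, 2.2, 2.7, 3.2, 3.9, 4.4, 4.7, 5.3, 5.5, 6.0, 6.1, 6.2, 6.4, 6.8, 7.2, 8.1.
Count below 6.2: L = 16; count equal: E = 1; n = 21.
Percentile rank = 100·(16 + 0.5·1)/21 = 100·16.5/21 = 78.57.

78.6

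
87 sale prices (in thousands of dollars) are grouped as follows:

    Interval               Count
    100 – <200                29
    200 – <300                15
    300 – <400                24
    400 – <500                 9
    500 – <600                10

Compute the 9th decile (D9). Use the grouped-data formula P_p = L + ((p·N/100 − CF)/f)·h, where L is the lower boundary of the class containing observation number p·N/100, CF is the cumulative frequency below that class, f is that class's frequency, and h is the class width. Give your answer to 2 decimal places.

N = 87; target position k = 90/100 · 87 = 78.3.
Cumulative frequencies: 29, 44, 68, 77, 87.
Observation 78.3 falls in the class 500 – <600.
L = 500, CF = 77, f = 10, h = 100.
P90 = 500 + ((78.3 − 77)/10)·100 = 500 + 13 = 513.

513.00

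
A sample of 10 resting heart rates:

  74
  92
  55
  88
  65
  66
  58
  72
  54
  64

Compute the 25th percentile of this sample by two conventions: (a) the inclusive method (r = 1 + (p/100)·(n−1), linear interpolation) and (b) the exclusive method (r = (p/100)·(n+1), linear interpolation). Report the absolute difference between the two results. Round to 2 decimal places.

2.25

Sorted: 54, 55, 58, 64, 65, 66, 72, 74, 88, 92.
n = 10.
(a) r = 3.25; between ranks 3 (58) and 4 (64): 59.5.
(b) r = 2.75; between ranks 2 (55) and 3 (58): 57.25.
|59.5 − 57.25| = 2.25.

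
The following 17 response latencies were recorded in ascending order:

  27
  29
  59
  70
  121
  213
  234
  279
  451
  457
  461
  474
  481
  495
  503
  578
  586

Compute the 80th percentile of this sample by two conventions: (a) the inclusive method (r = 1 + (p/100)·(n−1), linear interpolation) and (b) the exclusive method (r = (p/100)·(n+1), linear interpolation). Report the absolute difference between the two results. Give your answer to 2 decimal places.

6.00

n = 17.
(a) r = 13.8; between ranks 13 (481) and 14 (495): 492.2.
(b) r = 14.4; between ranks 14 (495) and 15 (503): 498.2.
|492.2 − 498.2| = 6.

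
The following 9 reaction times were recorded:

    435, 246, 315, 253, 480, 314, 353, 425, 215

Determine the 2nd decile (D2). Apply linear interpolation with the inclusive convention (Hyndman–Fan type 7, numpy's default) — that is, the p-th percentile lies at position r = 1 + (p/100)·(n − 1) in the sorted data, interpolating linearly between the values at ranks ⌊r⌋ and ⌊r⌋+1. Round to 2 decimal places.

Sorted: 215, 246, 253, 314, 315, 353, 425, 435, 480.
n = 9.
r = 1 + (20/100)·(9 − 1) = 1 + 1.6 = 2.6.
Rank 2 is 246 and rank 3 is 253.
Interpolate: 246 + 0.6·(253 − 246) = 246 + 0.6·7 = 250.2.

250.20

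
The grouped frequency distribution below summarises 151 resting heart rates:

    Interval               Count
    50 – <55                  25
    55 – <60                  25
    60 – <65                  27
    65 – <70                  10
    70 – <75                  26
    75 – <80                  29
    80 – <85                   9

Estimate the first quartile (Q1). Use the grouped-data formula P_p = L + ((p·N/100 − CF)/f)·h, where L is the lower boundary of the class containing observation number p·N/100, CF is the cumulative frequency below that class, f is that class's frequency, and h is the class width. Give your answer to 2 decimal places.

N = 151; target position k = 25/100 · 151 = 37.75.
Cumulative frequencies: 25, 50, 77, 87, 113, 142, 151.
Observation 37.75 falls in the class 55 – <60.
L = 55, CF = 25, f = 25, h = 5.
P25 = 55 + ((37.75 − 25)/25)·5 = 55 + 2.55 = 57.55.

57.55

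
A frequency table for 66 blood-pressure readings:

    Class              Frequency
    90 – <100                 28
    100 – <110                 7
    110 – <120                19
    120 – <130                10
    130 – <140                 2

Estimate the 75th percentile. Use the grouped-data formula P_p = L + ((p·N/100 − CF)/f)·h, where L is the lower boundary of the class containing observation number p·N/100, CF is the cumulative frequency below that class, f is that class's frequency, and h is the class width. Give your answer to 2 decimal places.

N = 66; target position k = 75/100 · 66 = 49.5.
Cumulative frequencies: 28, 35, 54, 64, 66.
Observation 49.5 falls in the class 110 – <120.
L = 110, CF = 35, f = 19, h = 10.
P75 = 110 + ((49.5 − 35)/19)·10 = 110 + 7.63158 = 117.632.

117.63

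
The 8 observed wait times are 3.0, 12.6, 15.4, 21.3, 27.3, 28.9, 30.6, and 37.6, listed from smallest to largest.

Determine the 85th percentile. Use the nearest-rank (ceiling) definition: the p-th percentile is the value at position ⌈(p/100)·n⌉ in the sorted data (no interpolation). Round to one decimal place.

30.6

n = 8.
Position = ⌈85/100 · 8⌉ = ⌈6.8⌉ = 7.
The value at rank 7 is 30.6.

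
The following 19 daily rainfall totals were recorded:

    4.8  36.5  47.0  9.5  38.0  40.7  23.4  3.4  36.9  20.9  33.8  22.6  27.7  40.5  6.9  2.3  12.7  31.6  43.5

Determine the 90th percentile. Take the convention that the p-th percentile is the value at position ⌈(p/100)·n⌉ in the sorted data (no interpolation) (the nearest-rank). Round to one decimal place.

Sorted: 2.3, 3.4, 4.8, 6.9, 9.5, 12.7, 20.9, 22.6, 23.4, 27.7, 31.6, 33.8, 36.5, 36.9, 38.0, 40.5, 40.7, 43.5, 47.0.
n = 19.
Position = ⌈90/100 · 19⌉ = ⌈17.1⌉ = 18.
The value at rank 18 is 43.5.

43.5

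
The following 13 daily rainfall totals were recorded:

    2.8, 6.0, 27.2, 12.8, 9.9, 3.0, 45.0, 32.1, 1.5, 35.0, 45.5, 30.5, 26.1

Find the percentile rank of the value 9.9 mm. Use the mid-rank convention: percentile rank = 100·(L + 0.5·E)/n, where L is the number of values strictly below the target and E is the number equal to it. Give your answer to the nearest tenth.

34.6

Sorted: 1.5, 2.8, 3.0, 6.0, 9.9, 12.8, 26.1, 27.2, 30.5, 32.1, 35.0, 45.0, 45.5.
Count below 9.9: L = 4; count equal: E = 1; n = 13.
Percentile rank = 100·(4 + 0.5·1)/13 = 100·4.5/13 = 34.62.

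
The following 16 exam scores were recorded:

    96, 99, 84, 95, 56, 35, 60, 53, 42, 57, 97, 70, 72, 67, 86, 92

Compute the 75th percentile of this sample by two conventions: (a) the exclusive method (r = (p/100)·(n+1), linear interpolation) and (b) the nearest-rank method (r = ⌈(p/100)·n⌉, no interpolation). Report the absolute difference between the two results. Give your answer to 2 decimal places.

2.25

Sorted: 35, 42, 53, 56, 57, 60, 67, 70, 72, 84, 86, 92, 95, 96, 97, 99.
n = 16.
(a) r = 12.75; between ranks 12 (92) and 13 (95): 94.25.
(b) the nearest-rank method: rank 12 → 92.
|94.25 − 92| = 2.25.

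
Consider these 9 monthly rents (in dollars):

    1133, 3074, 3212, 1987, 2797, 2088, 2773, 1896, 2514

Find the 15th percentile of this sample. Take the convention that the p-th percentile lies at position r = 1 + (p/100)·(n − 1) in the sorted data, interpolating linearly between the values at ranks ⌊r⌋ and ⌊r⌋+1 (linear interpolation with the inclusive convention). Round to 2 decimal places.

Sorted: 1133, 1896, 1987, 2088, 2514, 2773, 2797, 3074, 3212.
n = 9.
r = 1 + (15/100)·(9 − 1) = 1 + 1.2 = 2.2.
Rank 2 is 1896 and rank 3 is 1987.
Interpolate: 1896 + 0.2·(1987 − 1896) = 1896 + 0.2·91 = 1914.2.

1914.20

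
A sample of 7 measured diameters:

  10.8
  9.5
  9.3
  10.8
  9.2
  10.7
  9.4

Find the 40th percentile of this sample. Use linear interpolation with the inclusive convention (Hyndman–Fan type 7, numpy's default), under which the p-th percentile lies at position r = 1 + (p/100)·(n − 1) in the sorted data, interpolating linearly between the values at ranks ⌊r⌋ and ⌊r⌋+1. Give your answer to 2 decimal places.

9.44

Sorted: 9.2, 9.3, 9.4, 9.5, 10.7, 10.8, 10.8.
n = 7.
r = 1 + (40/100)·(7 − 1) = 1 + 2.4 = 3.4.
Rank 3 is 9.4 and rank 4 is 9.5.
Interpolate: 9.4 + 0.4·(9.5 − 9.4) = 9.4 + 0.4·0.1 = 9.44.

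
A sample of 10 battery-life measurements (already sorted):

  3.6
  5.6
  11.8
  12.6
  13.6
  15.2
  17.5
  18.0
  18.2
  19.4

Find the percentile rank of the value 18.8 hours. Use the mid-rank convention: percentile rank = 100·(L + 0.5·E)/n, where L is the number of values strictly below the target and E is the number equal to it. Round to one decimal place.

Count below 18.8: L = 9; count equal: E = 0; n = 10.
Percentile rank = 100·(9 + 0.5·0)/10 = 100·9/10 = 90.

90.0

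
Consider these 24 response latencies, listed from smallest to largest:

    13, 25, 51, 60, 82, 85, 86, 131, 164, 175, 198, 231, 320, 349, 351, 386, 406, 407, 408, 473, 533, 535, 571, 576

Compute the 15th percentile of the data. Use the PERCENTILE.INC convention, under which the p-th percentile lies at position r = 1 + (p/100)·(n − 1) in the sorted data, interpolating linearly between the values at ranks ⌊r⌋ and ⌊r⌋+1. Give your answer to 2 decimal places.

n = 24.
r = 1 + (15/100)·(24 − 1) = 1 + 3.45 = 4.45.
Rank 4 is 60 and rank 5 is 82.
Interpolate: 60 + 0.45·(82 − 60) = 60 + 0.45·22 = 69.9.

69.90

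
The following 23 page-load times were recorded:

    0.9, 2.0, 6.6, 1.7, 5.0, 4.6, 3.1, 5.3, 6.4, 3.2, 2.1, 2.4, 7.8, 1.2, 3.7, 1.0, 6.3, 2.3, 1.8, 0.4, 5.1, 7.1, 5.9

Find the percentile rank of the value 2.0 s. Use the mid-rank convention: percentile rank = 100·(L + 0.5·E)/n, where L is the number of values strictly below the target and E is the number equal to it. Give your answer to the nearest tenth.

28.3

Sorted: 0.4, 0.9, 1.0, 1.2, 1.7, 1.8, 2.0, 2.1, 2.3, 2.4, 3.1, 3.2, 3.7, 4.6, 5.0, 5.1, 5.3, 5.9, 6.3, 6.4, 6.6, 7.1, 7.8.
Count below 2.0: L = 6; count equal: E = 1; n = 23.
Percentile rank = 100·(6 + 0.5·1)/23 = 100·6.5/23 = 28.26.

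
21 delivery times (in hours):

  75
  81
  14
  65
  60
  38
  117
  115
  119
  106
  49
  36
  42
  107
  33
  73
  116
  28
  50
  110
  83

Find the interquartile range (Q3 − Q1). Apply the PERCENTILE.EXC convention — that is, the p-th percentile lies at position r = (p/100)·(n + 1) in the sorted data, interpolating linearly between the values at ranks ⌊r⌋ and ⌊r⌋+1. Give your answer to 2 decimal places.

Sorted: 14, 28, 33, 36, 38, 42, 49, 50, 60, 65, 73, 75, 81, 83, 106, 107, 110, 115, 116, 117, 119.
n = 21.
P25: r = 5.5; ranks 5–6 are 38, 42; interpolating gives 40.
P75: r = 16.5; ranks 16–17 are 107, 110; interpolating gives 108.5.
Difference: 108.5 − 40 = 68.5.

68.50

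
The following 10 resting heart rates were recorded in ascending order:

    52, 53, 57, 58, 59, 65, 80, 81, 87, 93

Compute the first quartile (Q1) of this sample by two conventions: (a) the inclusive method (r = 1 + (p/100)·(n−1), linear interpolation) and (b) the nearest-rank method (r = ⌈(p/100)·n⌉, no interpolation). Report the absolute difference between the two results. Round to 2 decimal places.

n = 10.
(a) r = 3.25; between ranks 3 (57) and 4 (58): 57.25.
(b) the nearest-rank method: rank 3 → 57.
|57.25 − 57| = 0.25.

0.25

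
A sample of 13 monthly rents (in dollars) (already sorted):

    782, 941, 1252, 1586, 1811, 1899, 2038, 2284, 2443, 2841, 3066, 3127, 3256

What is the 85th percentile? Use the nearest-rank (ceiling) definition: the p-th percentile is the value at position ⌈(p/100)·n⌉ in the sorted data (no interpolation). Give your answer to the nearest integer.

n = 13.
Position = ⌈85/100 · 13⌉ = ⌈11.05⌉ = 12.
The value at rank 12 is 3127.

3127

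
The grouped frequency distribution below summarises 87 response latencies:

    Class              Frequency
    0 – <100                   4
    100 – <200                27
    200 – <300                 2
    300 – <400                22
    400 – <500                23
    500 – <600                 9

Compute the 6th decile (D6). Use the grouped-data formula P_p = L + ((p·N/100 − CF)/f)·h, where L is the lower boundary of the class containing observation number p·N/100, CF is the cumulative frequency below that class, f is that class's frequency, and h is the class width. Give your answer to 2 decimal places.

N = 87; target position k = 60/100 · 87 = 52.2.
Cumulative frequencies: 4, 31, 33, 55, 78, 87.
Observation 52.2 falls in the class 300 – <400.
L = 300, CF = 33, f = 22, h = 100.
P60 = 300 + ((52.2 − 33)/22)·100 = 300 + 87.2727 = 387.273.

387.27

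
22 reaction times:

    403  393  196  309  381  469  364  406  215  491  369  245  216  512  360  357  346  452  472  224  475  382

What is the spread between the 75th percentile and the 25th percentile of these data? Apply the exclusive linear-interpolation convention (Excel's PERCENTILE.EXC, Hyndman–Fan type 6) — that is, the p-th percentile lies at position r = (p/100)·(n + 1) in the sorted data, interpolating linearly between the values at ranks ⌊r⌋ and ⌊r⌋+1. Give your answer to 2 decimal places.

Sorted: 196, 215, 216, 224, 245, 309, 346, 357, 360, 364, 369, 381, 382, 393, 403, 406, 452, 469, 472, 475, 491, 512.
n = 22.
P25: r = 5.75; ranks 5–6 are 245, 309; interpolating gives 293.
P75: r = 17.25; ranks 17–18 are 452, 469; interpolating gives 456.25.
Difference: 456.25 − 293 = 163.25.

163.25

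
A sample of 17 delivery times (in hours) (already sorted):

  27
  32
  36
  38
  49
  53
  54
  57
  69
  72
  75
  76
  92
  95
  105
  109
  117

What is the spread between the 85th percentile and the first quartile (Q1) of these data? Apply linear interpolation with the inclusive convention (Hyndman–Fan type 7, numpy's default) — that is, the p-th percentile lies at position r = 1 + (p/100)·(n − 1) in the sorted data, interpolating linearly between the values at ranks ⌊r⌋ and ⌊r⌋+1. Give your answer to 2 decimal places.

52.00

n = 17.
P25: r = 5 (integer) → 49.
P85: r = 14.6; ranks 14–15 are 95, 105; interpolating gives 101.
Difference: 101 − 49 = 52.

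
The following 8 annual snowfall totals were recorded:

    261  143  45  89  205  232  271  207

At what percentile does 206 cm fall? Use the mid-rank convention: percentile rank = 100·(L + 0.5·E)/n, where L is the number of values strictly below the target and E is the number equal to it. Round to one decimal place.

50.0

Sorted: 45, 89, 143, 205, 207, 232, 261, 271.
Count below 206: L = 4; count equal: E = 0; n = 8.
Percentile rank = 100·(4 + 0.5·0)/8 = 100·4/8 = 50.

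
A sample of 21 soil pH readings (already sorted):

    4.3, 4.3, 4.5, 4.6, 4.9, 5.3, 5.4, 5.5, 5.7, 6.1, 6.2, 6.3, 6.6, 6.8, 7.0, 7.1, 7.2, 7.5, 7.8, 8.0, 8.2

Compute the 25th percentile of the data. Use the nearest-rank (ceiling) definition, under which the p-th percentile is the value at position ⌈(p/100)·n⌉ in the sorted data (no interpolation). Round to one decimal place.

5.3

n = 21.
Position = ⌈25/100 · 21⌉ = ⌈5.25⌉ = 6.
The value at rank 6 is 5.3.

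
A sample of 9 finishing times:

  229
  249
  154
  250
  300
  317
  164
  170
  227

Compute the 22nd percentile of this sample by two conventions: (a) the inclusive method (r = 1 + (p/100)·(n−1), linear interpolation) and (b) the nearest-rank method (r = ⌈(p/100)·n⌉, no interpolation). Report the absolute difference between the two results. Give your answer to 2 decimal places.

4.56

Sorted: 154, 164, 170, 227, 229, 249, 250, 300, 317.
n = 9.
(a) r = 2.76; between ranks 2 (164) and 3 (170): 168.56.
(b) the nearest-rank method: rank 2 → 164.
|168.56 − 164| = 4.56.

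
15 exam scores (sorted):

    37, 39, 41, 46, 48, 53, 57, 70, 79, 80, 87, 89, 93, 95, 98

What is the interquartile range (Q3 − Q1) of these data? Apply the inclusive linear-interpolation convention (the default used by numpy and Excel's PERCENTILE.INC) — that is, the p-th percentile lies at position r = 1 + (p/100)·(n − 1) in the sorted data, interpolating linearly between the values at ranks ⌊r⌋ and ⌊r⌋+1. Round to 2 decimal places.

41.00

n = 15.
P25: r = 4.5; ranks 4–5 are 46, 48; interpolating gives 47.
P75: r = 11.5; ranks 11–12 are 87, 89; interpolating gives 88.
Difference: 88 − 47 = 41.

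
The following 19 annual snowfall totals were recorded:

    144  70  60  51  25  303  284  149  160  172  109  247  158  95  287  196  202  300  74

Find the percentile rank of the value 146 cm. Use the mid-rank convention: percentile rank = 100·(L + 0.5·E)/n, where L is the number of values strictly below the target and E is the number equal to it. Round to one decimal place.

42.1

Sorted: 25, 51, 60, 70, 74, 95, 109, 144, 149, 158, 160, 172, 196, 202, 247, 284, 287, 300, 303.
Count below 146: L = 8; count equal: E = 0; n = 19.
Percentile rank = 100·(8 + 0.5·0)/19 = 100·8/19 = 42.11.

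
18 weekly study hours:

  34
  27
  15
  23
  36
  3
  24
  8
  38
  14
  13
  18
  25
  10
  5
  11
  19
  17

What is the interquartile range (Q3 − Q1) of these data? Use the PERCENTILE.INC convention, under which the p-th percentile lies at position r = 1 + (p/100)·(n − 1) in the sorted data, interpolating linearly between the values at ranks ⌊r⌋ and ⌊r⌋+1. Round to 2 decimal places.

13.25

Sorted: 3, 5, 8, 10, 11, 13, 14, 15, 17, 18, 19, 23, 24, 25, 27, 34, 36, 38.
n = 18.
P25: r = 5.25; ranks 5–6 are 11, 13; interpolating gives 11.5.
P75: r = 13.75; ranks 13–14 are 24, 25; interpolating gives 24.75.
Difference: 24.75 − 11.5 = 13.25.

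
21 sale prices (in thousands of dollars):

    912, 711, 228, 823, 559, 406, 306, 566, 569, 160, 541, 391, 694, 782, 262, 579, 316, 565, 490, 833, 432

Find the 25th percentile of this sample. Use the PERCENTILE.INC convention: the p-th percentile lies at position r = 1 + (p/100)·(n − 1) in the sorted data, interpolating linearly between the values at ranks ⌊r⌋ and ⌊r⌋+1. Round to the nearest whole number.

391

Sorted: 160, 228, 262, 306, 316, 391, 406, 432, 490, 541, 559, 565, 566, 569, 579, 694, 711, 782, 823, 833, 912.
n = 21.
r = 1 + (25/100)·(21 − 1) = 1 + 5 = 6.
r is an integer, so P25 is the value at rank 6: 391.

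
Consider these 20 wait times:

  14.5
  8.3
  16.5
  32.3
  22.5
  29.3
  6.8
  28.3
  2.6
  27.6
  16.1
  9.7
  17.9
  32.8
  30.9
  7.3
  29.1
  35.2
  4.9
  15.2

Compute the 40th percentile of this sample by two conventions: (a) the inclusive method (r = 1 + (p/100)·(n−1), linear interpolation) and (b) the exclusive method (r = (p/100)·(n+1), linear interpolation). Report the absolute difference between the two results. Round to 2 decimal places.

0.18

Sorted: 2.6, 4.9, 6.8, 7.3, 8.3, 9.7, 14.5, 15.2, 16.1, 16.5, 17.9, 22.5, 27.6, 28.3, 29.1, 29.3, 30.9, 32.3, 32.8, 35.2.
n = 20.
(a) r = 8.6; between ranks 8 (15.2) and 9 (16.1): 15.74.
(b) r = 8.4; between ranks 8 (15.2) and 9 (16.1): 15.56.
|15.74 − 15.56| = 0.18.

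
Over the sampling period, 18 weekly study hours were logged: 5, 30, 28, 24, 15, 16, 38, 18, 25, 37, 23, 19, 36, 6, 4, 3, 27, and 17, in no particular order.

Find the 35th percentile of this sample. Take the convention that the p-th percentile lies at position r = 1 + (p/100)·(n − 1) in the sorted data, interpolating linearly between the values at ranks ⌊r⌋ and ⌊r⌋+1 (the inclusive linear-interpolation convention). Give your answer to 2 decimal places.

Sorted: 3, 4, 5, 6, 15, 16, 17, 18, 19, 23, 24, 25, 27, 28, 30, 36, 37, 38.
n = 18.
r = 1 + (35/100)·(18 − 1) = 1 + 5.95 = 6.95.
Rank 6 is 16 and rank 7 is 17.
Interpolate: 16 + 0.95·(17 − 16) = 16 + 0.95·1 = 16.95.

16.95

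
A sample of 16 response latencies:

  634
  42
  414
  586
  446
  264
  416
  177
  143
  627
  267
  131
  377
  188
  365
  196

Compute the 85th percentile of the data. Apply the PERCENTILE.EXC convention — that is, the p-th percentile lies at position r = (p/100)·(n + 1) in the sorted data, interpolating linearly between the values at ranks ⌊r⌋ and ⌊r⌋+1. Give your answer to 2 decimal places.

604.45

Sorted: 42, 131, 143, 177, 188, 196, 264, 267, 365, 377, 414, 416, 446, 586, 627, 634.
n = 16.
r = (85/100)·(16 + 1) = 14.45.
Rank 14 is 586 and rank 15 is 627.
Interpolate: 586 + 0.45·(627 − 586) = 586 + 0.45·41 = 604.45.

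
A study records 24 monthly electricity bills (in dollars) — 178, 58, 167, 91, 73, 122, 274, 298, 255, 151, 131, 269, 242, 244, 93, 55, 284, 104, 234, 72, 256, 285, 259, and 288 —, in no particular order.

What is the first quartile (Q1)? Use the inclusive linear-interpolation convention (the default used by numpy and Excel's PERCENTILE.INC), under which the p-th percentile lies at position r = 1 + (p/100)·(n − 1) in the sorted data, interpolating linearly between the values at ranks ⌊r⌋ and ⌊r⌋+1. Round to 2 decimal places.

101.25

Sorted: 55, 58, 72, 73, 91, 93, 104, 122, 131, 151, 167, 178, 234, 242, 244, 255, 256, 259, 269, 274, 284, 285, 288, 298.
n = 24.
r = 1 + (25/100)·(24 − 1) = 1 + 5.75 = 6.75.
Rank 6 is 93 and rank 7 is 104.
Interpolate: 93 + 0.75·(104 − 93) = 93 + 0.75·11 = 101.25.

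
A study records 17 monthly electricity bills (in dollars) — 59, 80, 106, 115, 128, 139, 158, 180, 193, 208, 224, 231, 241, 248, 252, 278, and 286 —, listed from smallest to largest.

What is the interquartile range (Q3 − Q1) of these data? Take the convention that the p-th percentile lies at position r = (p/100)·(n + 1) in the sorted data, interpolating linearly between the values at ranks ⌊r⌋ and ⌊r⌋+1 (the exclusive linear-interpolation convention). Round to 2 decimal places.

123.00

n = 17.
P25: r = 4.5; ranks 4–5 are 115, 128; interpolating gives 121.5.
P75: r = 13.5; ranks 13–14 are 241, 248; interpolating gives 244.5.
Difference: 244.5 − 121.5 = 123.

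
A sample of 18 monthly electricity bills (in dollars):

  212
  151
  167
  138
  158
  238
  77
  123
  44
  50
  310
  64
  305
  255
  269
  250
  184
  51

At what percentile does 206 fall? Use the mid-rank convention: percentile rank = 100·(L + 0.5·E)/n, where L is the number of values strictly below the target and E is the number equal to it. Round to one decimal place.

Sorted: 44, 50, 51, 64, 77, 123, 138, 151, 158, 167, 184, 212, 238, 250, 255, 269, 305, 310.
Count below 206: L = 11; count equal: E = 0; n = 18.
Percentile rank = 100·(11 + 0.5·0)/18 = 100·11/18 = 61.11.

61.1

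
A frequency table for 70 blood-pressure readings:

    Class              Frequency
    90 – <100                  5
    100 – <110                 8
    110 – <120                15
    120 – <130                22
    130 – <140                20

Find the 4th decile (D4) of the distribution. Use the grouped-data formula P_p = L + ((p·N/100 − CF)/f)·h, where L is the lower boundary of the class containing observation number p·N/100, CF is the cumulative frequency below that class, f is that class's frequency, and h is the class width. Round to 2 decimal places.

N = 70; target position k = 40/100 · 70 = 28.
Cumulative frequencies: 5, 13, 28, 50, 70.
Observation 28 falls in the class 110 – <120.
L = 110, CF = 13, f = 15, h = 10.
P40 = 110 + ((28 − 13)/15)·10 = 110 + 10 = 120.

120.00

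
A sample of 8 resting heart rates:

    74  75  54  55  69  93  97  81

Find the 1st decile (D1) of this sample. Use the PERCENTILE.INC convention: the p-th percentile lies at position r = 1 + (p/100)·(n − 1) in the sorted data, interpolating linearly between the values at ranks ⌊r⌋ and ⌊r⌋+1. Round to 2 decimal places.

54.70

Sorted: 54, 55, 69, 74, 75, 81, 93, 97.
n = 8.
r = 1 + (10/100)·(8 − 1) = 1 + 0.7 = 1.7.
Rank 1 is 54 and rank 2 is 55.
Interpolate: 54 + 0.7·(55 − 54) = 54 + 0.7·1 = 54.7.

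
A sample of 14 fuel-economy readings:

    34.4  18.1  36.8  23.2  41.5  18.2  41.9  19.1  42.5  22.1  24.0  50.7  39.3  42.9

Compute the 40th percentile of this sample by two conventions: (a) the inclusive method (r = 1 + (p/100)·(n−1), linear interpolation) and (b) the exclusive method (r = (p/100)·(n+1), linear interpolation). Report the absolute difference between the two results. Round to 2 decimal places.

Sorted: 18.1, 18.2, 19.1, 22.1, 23.2, 24.0, 34.4, 36.8, 39.3, 41.5, 41.9, 42.5, 42.9, 50.7.
n = 14.
(a) r = 6.2; between ranks 6 (24.0) and 7 (34.4): 26.08.
(b) r = 6 → value at rank 6 = 24.
|26.08 − 24| = 2.08.

2.08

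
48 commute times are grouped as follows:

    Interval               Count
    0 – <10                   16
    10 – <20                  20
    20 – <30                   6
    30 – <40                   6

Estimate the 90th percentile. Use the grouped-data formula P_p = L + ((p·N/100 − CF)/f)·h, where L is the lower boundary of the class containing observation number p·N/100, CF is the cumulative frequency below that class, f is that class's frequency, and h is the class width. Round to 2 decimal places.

N = 48; target position k = 90/100 · 48 = 43.2.
Cumulative frequencies: 16, 36, 42, 48.
Observation 43.2 falls in the class 30 – <40.
L = 30, CF = 42, f = 6, h = 10.
P90 = 30 + ((43.2 − 42)/6)·10 = 30 + 2 = 32.

32.00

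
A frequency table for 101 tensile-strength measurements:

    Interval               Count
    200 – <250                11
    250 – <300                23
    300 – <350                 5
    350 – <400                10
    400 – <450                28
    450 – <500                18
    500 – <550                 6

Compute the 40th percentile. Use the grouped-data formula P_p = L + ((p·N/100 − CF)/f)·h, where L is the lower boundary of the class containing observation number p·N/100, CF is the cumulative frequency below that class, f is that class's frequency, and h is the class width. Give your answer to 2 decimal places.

357.00

N = 101; target position k = 40/100 · 101 = 40.4.
Cumulative frequencies: 11, 34, 39, 49, 77, 95, 101.
Observation 40.4 falls in the class 350 – <400.
L = 350, CF = 39, f = 10, h = 50.
P40 = 350 + ((40.4 − 39)/10)·50 = 350 + 7 = 357.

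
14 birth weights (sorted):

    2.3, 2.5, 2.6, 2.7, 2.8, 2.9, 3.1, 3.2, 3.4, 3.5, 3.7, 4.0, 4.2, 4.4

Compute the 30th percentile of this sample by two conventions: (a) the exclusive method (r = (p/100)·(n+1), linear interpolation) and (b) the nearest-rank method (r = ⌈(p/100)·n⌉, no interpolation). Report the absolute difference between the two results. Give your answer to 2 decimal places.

n = 14.
(a) r = 4.5; between ranks 4 (2.7) and 5 (2.8): 2.75.
(b) the nearest-rank method: rank 5 → 2.8.
|2.75 − 2.8| = 0.05.

0.05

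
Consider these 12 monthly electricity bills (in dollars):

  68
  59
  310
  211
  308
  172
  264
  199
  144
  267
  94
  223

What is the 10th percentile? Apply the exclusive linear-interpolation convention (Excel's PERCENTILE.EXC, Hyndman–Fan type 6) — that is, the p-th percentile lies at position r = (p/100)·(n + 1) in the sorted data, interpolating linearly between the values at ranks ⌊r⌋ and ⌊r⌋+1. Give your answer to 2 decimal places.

Sorted: 59, 68, 94, 144, 172, 199, 211, 223, 264, 267, 308, 310.
n = 12.
r = (10/100)·(12 + 1) = 1.3.
Rank 1 is 59 and rank 2 is 68.
Interpolate: 59 + 0.3·(68 − 59) = 59 + 0.3·9 = 61.7.

61.70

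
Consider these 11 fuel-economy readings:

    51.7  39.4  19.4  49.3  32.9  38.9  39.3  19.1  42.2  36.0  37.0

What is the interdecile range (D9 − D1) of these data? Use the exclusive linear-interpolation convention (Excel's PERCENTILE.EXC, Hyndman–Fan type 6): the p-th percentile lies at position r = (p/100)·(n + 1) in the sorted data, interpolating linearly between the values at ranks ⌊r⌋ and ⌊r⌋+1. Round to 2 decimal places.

32.06

Sorted: 19.1, 19.4, 32.9, 36.0, 37.0, 38.9, 39.3, 39.4, 42.2, 49.3, 51.7.
n = 11.
P10: r = 1.2; ranks 1–2 are 19.1, 19.4; interpolating gives 19.16.
P90: r = 10.8; ranks 10–11 are 49.3, 51.7; interpolating gives 51.22.
Difference: 51.22 − 19.16 = 32.06.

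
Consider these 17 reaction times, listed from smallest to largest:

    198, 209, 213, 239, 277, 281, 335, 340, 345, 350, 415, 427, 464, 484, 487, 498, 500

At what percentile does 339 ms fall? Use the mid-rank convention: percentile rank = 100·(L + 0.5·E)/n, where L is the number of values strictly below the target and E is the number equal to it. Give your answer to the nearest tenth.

41.2

Count below 339: L = 7; count equal: E = 0; n = 17.
Percentile rank = 100·(7 + 0.5·0)/17 = 100·7/17 = 41.18.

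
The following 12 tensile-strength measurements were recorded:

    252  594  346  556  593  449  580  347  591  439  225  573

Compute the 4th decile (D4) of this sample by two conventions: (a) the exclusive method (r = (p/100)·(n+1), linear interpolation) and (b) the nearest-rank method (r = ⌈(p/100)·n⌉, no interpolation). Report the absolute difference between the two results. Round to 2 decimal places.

2.00

Sorted: 225, 252, 346, 347, 439, 449, 556, 573, 580, 591, 593, 594.
n = 12.
(a) r = 5.2; between ranks 5 (439) and 6 (449): 441.
(b) the nearest-rank method: rank 5 → 439.
|441 − 439| = 2.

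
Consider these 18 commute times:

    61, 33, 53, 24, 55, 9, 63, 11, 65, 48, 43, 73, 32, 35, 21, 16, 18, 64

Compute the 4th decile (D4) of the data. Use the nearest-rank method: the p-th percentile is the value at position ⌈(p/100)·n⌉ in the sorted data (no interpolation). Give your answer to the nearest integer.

33

Sorted: 9, 11, 16, 18, 21, 24, 32, 33, 35, 43, 48, 53, 55, 61, 63, 64, 65, 73.
n = 18.
Position = ⌈40/100 · 18⌉ = ⌈7.2⌉ = 8.
The value at rank 8 is 33.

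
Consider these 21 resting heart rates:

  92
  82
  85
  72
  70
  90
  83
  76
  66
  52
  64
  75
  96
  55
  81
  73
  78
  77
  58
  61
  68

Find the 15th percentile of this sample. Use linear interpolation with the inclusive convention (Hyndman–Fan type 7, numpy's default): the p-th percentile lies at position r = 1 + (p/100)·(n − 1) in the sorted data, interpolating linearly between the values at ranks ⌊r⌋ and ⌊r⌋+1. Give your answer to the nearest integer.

61

Sorted: 52, 55, 58, 61, 64, 66, 68, 70, 72, 73, 75, 76, 77, 78, 81, 82, 83, 85, 90, 92, 96.
n = 21.
r = 1 + (15/100)·(21 − 1) = 1 + 3 = 4.
r is an integer, so P15 is the value at rank 4: 61.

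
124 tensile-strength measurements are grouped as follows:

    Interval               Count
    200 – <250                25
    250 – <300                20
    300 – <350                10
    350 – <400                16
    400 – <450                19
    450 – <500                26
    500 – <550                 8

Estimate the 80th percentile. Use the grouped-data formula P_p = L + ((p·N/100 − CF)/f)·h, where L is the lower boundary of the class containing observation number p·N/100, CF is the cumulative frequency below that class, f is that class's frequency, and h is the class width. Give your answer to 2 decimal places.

467.69

N = 124; target position k = 80/100 · 124 = 99.2.
Cumulative frequencies: 25, 45, 55, 71, 90, 116, 124.
Observation 99.2 falls in the class 450 – <500.
L = 450, CF = 90, f = 26, h = 50.
P80 = 450 + ((99.2 − 90)/26)·50 = 450 + 17.6923 = 467.692.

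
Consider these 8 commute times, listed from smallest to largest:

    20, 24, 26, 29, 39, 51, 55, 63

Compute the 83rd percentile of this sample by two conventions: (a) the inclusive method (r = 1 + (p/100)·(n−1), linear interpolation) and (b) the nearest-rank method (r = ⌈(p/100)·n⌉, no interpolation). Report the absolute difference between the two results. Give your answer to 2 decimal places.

0.76

n = 8.
(a) r = 6.81; between ranks 6 (51) and 7 (55): 54.24.
(b) the nearest-rank method: rank 7 → 55.
|54.24 − 55| = 0.76.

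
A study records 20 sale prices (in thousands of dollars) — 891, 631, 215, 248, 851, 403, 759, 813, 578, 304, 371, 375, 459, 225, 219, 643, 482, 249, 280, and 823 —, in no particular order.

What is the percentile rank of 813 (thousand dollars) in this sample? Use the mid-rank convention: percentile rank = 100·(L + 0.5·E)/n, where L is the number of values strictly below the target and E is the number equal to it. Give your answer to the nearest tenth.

82.5

Sorted: 215, 219, 225, 248, 249, 280, 304, 371, 375, 403, 459, 482, 578, 631, 643, 759, 813, 823, 851, 891.
Count below 813: L = 16; count equal: E = 1; n = 20.
Percentile rank = 100·(16 + 0.5·1)/20 = 100·16.5/20 = 82.5.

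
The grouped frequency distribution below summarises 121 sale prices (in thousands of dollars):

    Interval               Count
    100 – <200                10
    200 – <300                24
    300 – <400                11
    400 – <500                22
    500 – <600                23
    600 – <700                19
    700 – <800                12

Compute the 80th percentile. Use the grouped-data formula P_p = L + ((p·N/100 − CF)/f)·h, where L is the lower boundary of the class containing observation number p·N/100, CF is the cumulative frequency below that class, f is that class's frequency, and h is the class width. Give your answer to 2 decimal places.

635.79

N = 121; target position k = 80/100 · 121 = 96.8.
Cumulative frequencies: 10, 34, 45, 67, 90, 109, 121.
Observation 96.8 falls in the class 600 – <700.
L = 600, CF = 90, f = 19, h = 100.
P80 = 600 + ((96.8 − 90)/19)·100 = 600 + 35.7895 = 635.789.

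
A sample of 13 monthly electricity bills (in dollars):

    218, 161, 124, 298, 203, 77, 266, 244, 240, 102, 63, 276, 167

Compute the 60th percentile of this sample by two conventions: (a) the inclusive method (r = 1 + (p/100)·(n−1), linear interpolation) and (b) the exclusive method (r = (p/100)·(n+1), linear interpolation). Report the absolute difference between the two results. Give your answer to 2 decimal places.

Sorted: 63, 77, 102, 124, 161, 167, 203, 218, 240, 244, 266, 276, 298.
n = 13.
(a) r = 8.2; between ranks 8 (218) and 9 (240): 222.4.
(b) r = 8.4; between ranks 8 (218) and 9 (240): 226.8.
|222.4 − 226.8| = 4.4.

4.40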